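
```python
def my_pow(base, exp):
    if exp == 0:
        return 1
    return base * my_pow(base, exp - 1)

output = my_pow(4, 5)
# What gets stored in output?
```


my_pow(4, 5)
= 4 * my_pow(4, 4)
= 4 * 4 * my_pow(4, 3)
= 4 * 4 * 4 * my_pow(4, 2)
= 4 * 4 * 4 * 4 * my_pow(4, 1)
= 4 * 4 * 4 * 4 * 4 * my_pow(4, 0)
= 4 * 4 * 4 * 4 * 4 * 1
= 1024


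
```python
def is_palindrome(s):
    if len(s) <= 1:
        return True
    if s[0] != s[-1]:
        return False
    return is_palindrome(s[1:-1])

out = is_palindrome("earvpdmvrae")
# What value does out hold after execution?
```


is_palindrome("earvpdmvrae")
"earvpdmvrae": s[0]='e' == s[-1]='e' -> is_palindrome("arvpdmvra")
"arvpdmvra": s[0]='a' == s[-1]='a' -> is_palindrome("rvpdmvr")
"rvpdmvr": s[0]='r' == s[-1]='r' -> is_palindrome("vpdmv")
"vpdmv": s[0]='v' == s[-1]='v' -> is_palindrome("pdm")
"pdm": s[0]='p' != s[-1]='m' -> False
= False


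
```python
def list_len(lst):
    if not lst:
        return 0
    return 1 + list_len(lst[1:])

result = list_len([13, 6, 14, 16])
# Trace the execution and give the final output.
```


list_len([13, 6, 14, 16])
= 1 + list_len([6, 14, 16])
= 1 + 1 + list_len([14, 16])
= 1 + 1 + 1 + list_len([16])
= 1 + 1 + 1 + 1 + list_len([])
= 1 + 1 + 1 + 1 + 0
= 4


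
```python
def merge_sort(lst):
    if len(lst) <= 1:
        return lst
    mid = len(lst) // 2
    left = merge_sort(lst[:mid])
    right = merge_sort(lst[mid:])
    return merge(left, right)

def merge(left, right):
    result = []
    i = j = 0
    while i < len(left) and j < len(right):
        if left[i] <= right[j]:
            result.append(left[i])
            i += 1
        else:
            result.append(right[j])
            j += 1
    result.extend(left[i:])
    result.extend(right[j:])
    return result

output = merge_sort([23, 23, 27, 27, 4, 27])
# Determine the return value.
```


merge_sort([23, 23, 27, 27, 4, 27])
Split into [23, 23, 27] and [27, 4, 27]
Left sorted: [23, 23, 27]
Right sorted: [4, 27, 27]
Merge [23, 23, 27] and [4, 27, 27]
= [4, 23, 23, 27, 27, 27]


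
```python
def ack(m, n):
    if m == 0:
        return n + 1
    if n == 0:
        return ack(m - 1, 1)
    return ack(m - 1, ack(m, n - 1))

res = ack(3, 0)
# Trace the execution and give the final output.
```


ack(3, 0)
n == 0: return ack(2, 1)
= ack(2, 1) = 5
= 5


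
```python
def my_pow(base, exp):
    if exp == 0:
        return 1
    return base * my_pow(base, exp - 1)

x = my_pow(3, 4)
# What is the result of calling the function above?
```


my_pow(3, 4)
= 3 * my_pow(3, 3)
= 3 * 3 * my_pow(3, 2)
= 3 * 3 * 3 * my_pow(3, 1)
= 3 * 3 * 3 * 3 * my_pow(3, 0)
= 3 * 3 * 3 * 3 * 1
= 81


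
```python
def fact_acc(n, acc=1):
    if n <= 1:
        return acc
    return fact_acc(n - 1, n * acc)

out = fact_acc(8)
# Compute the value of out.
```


fact_acc(8, 1)
= fact_acc(7, 8 * 1) = fact_acc(7, 8)
= fact_acc(6, 7 * 8) = fact_acc(6, 56)
= fact_acc(5, 6 * 56) = fact_acc(5, 336)
= fact_acc(4, 5 * 336) = fact_acc(4, 1680)
= fact_acc(3, 4 * 1680) = fact_acc(3, 6720)
= fact_acc(2, 3 * 6720) = fact_acc(2, 20160)
= fact_acc(1, 2 * 20160) = fact_acc(1, 40320)
n <= 1, return acc = 40320


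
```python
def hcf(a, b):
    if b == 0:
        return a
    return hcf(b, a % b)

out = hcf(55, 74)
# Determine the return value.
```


hcf(55, 74)
= hcf(74, 55 % 74) = hcf(74, 55)
= hcf(55, 74 % 55) = hcf(55, 19)
= hcf(19, 55 % 19) = hcf(19, 17)
= hcf(17, 19 % 17) = hcf(17, 2)
= hcf(2, 17 % 2) = hcf(2, 1)
= hcf(1, 2 % 1) = hcf(1, 0)
b == 0, return a = 1


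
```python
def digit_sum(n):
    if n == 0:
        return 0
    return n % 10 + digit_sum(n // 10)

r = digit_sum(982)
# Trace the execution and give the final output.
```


digit_sum(982)
= 2 + digit_sum(98)
= 2 + 8 + digit_sum(9)
= 2 + 8 + 9 + digit_sum(0)
= 2 + 8 + 9 + 0
= 19


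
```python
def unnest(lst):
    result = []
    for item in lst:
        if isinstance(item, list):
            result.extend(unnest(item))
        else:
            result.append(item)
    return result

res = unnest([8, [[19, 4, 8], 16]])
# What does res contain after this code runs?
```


unnest([8, [[19, 4, 8], 16]])
Processing each element:
  8 is not a list -> append 8
  [[19, 4, 8], 16] is a list -> unnest recursively -> [19, 4, 8, 16]
= [8, 19, 4, 8, 16]


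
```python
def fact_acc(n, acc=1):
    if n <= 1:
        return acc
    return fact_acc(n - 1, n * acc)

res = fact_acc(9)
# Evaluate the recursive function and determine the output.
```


fact_acc(9, 1)
= fact_acc(8, 9 * 1) = fact_acc(8, 9)
= fact_acc(7, 8 * 9) = fact_acc(7, 72)
= fact_acc(6, 7 * 72) = fact_acc(6, 504)
= fact_acc(5, 6 * 504) = fact_acc(5, 3024)
= fact_acc(4, 5 * 3024) = fact_acc(4, 15120)
= fact_acc(3, 4 * 15120) = fact_acc(3, 60480)
= fact_acc(2, 3 * 60480) = fact_acc(2, 181440)
= fact_acc(1, 2 * 181440) = fact_acc(1, 362880)
n <= 1, return acc = 362880


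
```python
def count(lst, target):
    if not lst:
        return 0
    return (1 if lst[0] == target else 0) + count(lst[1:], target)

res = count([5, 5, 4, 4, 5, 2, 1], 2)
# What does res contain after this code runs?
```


count([5, 5, 4, 4, 5, 2, 1], 2)
lst[0]=5 != 2: 0 + count([5, 4, 4, 5, 2, 1], 2)
lst[0]=5 != 2: 0 + count([4, 4, 5, 2, 1], 2)
lst[0]=4 != 2: 0 + count([4, 5, 2, 1], 2)
lst[0]=4 != 2: 0 + count([5, 2, 1], 2)
lst[0]=5 != 2: 0 + count([2, 1], 2)
lst[0]=2 == 2: 1 + count([1], 2)
lst[0]=1 != 2: 0 + count([], 2)
= 1


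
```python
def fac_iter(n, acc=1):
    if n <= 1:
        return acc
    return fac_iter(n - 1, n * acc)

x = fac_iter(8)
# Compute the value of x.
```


fac_iter(8, 1)
= fac_iter(7, 8 * 1) = fac_iter(7, 8)
= fac_iter(6, 7 * 8) = fac_iter(6, 56)
= fac_iter(5, 6 * 56) = fac_iter(5, 336)
= fac_iter(4, 5 * 336) = fac_iter(4, 1680)
= fac_iter(3, 4 * 1680) = fac_iter(3, 6720)
= fac_iter(2, 3 * 6720) = fac_iter(2, 20160)
= fac_iter(1, 2 * 20160) = fac_iter(1, 40320)
n <= 1, return acc = 40320


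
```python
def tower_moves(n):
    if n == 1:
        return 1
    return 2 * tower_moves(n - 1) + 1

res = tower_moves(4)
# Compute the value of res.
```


tower_moves(4)
= 2 * tower_moves(3) + 1
= 2 * (2 * tower_moves(2) + 1) + 1
= 2 * (2 * (2 * tower_moves(1) + 1) + 1) + 1
Now compute bottom-up:
tower_moves(1) = 1
tower_moves(2) = 2 * 1 + 1 = 3
tower_moves(3) = 2 * 3 + 1 = 7
tower_moves(4) = 2 * 7 + 1 = 15
= 15


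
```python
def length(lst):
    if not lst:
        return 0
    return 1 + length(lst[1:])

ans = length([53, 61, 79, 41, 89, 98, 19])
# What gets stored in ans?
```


length([53, 61, 79, 41, 89, 98, 19])
= 1 + length([61, 79, 41, 89, 98, 19])
= 1 + 1 + length([79, 41, 89, 98, 19])
= 1 + 1 + 1 + length([41, 89, 98, 19])
= 1 + 1 + 1 + 1 + length([89, 98, 19])
= 1 + 1 + 1 + 1 + 1 + length([98, 19])
= 1 + 1 + 1 + 1 + 1 + 1 + length([19])
= 1 + 1 + 1 + 1 + 1 + 1 + 1 + length([])
= 1 + 1 + 1 + 1 + 1 + 1 + 1 + 0
= 7


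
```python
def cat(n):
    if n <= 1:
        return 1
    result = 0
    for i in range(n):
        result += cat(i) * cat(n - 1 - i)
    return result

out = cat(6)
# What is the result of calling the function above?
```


cat(6)
= sum of cat(i) * cat(6-1-i) for i in 0..5
First compute sub-values bottom-up:
  cat(0) = 1, cat(1) = 1
  cat(2) = 1*1 + 1*1 = 2
  cat(3) = 1*2 + 1*1 + 2*1 = 5
  cat(4) = 1*5 + 1*2 + 2*1 + 5*1 = 14
  cat(5) = 1*14 + 1*5 + 2*2 + 5*1 + 14*1 = 42
Now cat(6):
  cat(0)*cat(5) = 1*42 = 42
  cat(1)*cat(4) = 1*14 = 14
  cat(2)*cat(3) = 2*5 = 10
  cat(3)*cat(2) = 5*2 = 10
  cat(4)*cat(1) = 14*1 = 14
  cat(5)*cat(0) = 42*1 = 42
= 42 + 14 + 10 + 10 + 14 + 42
= 132


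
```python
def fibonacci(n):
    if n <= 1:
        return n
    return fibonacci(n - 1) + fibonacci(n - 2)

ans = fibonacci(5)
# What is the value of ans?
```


fibonacci(5)
= fibonacci(4) + fibonacci(3)
= (fibonacci(3) + fibonacci(2)) + fibonacci(3)
Computing bottom-up: fibonacci(0)=0, fibonacci(1)=1, fibonacci(2)=1, fibonacci(3)=2, fibonacci(4)=3, fibonacci(5)=5
= 5


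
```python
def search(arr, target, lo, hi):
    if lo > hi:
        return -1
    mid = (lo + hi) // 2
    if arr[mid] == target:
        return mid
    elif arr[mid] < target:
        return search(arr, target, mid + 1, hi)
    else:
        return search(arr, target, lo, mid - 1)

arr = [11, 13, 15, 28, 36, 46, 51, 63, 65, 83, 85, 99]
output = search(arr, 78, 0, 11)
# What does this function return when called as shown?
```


search(arr, 78, 0, 11)
lo=0, hi=11, mid=5, arr[mid]=46
46 < 78, search right half
lo=6, hi=11, mid=8, arr[mid]=65
65 < 78, search right half
lo=9, hi=11, mid=10, arr[mid]=85
85 > 78, search left half
lo=9, hi=9, mid=9, arr[mid]=83
83 > 78, search left half
lo > hi, target not found, return -1
= -1


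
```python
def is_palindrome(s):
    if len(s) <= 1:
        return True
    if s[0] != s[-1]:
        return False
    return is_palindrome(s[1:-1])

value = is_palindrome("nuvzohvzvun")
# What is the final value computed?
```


is_palindrome("nuvzohvzvun")
"nuvzohvzvun": s[0]='n' == s[-1]='n' -> is_palindrome("uvzohvzvu")
"uvzohvzvu": s[0]='u' == s[-1]='u' -> is_palindrome("vzohvzv")
"vzohvzv": s[0]='v' == s[-1]='v' -> is_palindrome("zohvz")
"zohvz": s[0]='z' == s[-1]='z' -> is_palindrome("ohv")
"ohv": s[0]='o' != s[-1]='v' -> False
= False


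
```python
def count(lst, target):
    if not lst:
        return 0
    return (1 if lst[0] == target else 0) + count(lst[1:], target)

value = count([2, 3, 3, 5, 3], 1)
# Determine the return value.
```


count([2, 3, 3, 5, 3], 1)
lst[0]=2 != 1: 0 + count([3, 3, 5, 3], 1)
lst[0]=3 != 1: 0 + count([3, 5, 3], 1)
lst[0]=3 != 1: 0 + count([5, 3], 1)
lst[0]=5 != 1: 0 + count([3], 1)
lst[0]=3 != 1: 0 + count([], 1)
= 0


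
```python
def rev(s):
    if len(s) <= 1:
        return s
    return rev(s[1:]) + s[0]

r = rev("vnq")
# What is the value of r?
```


rev("vnq")
= rev("nq") + "v"
= rev("q") + "n" + "v"
= "q" + "n" + "v"
= "qnv"


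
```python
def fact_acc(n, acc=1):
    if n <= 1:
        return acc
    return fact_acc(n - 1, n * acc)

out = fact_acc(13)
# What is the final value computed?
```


fact_acc(13, 1)
= fact_acc(12, 13 * 1) = fact_acc(12, 13)
= fact_acc(11, 12 * 13) = fact_acc(11, 156)
= fact_acc(10, 11 * 156) = fact_acc(10, 1716)
= fact_acc(9, 10 * 1716) = fact_acc(9, 17160)
= fact_acc(8, 9 * 17160) = fact_acc(8, 154440)
= fact_acc(7, 8 * 154440) = fact_acc(7, 1235520)
= fact_acc(6, 7 * 1235520) = fact_acc(6, 8648640)
= fact_acc(5, 6 * 8648640) = fact_acc(5, 51891840)
= fact_acc(4, 5 * 51891840) = fact_acc(4, 259459200)
= fact_acc(3, 4 * 259459200) = fact_acc(3, 1037836800)
= fact_acc(2, 3 * 1037836800) = fact_acc(2, 3113510400)
= fact_acc(1, 2 * 3113510400) = fact_acc(1, 6227020800)
n <= 1, return acc = 6227020800


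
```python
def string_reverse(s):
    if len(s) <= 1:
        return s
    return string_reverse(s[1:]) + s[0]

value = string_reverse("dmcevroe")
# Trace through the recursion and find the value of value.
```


string_reverse("dmcevroe")
= string_reverse("mcevroe") + "d"
= string_reverse("cevroe") + "m" + "d"
= string_reverse("evroe") + "c" + "m" + "d"
= string_reverse("vroe") + "e" + "c" + "m" + "d"
= string_reverse("roe") + "v" + "e" + "c" + "m" + "d"
= string_reverse("oe") + "r" + "v" + "e" + "c" + "m" + "d"
= string_reverse("e") + "o" + "r" + "v" + "e" + "c" + "m" + "d"
= "e" + "o" + "r" + "v" + "e" + "c" + "m" + "d"
= "eorvecmd"


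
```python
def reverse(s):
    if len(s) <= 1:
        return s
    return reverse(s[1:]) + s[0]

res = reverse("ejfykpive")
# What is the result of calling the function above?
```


reverse("ejfykpive")
= reverse("jfykpive") + "e"
= reverse("fykpive") + "j" + "e"
= reverse("ykpive") + "f" + "j" + "e"
= reverse("kpive") + "y" + "f" + "j" + "e"
= reverse("pive") + "k" + "y" + "f" + "j" + "e"
= reverse("ive") + "p" + "k" + "y" + "f" + "j" + "e"
= reverse("ve") + "i" + "p" + "k" + "y" + "f" + "j" + "e"
= reverse("e") + "v" + "i" + "p" + "k" + "y" + "f" + "j" + "e"
= "e" + "v" + "i" + "p" + "k" + "y" + "f" + "j" + "e"
= "evipkyfje"


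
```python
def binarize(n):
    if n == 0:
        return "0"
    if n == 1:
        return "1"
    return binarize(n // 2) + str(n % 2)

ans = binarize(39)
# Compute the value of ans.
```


binarize(39)
= binarize(19) + "1"
= binarize(9) + "1" + "1"
= binarize(4) + "1" + "1" + "1"
= binarize(2) + "0" + "1" + "1" + "1"
= binarize(1) + "0" + "0" + "1" + "1" + "1"
= "1" + "0" + "0" + "1" + "1" + "1"
= "100111"


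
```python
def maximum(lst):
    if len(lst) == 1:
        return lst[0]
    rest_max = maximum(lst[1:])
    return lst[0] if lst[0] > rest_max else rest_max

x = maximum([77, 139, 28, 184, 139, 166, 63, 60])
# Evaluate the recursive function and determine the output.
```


maximum([77, 139, 28, 184, 139, 166, 63, 60])
= compare 77 with maximum([139, 28, 184, 139, 166, 63, 60])
= compare 139 with maximum([28, 184, 139, 166, 63, 60])
= compare 28 with maximum([184, 139, 166, 63, 60])
= compare 184 with maximum([139, 166, 63, 60])
= compare 139 with maximum([166, 63, 60])
= compare 166 with maximum([63, 60])
= compare 63 with maximum([60])
Base: maximum([60]) = 60
compare 63 with 60: max = 63
compare 166 with 63: max = 166
compare 139 with 166: max = 166
compare 184 with 166: max = 184
compare 28 with 184: max = 184
compare 139 with 184: max = 184
compare 77 with 184: max = 184
= 184


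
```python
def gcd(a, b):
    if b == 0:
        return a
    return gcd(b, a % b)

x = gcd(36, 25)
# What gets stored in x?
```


gcd(36, 25)
= gcd(25, 36 % 25) = gcd(25, 11)
= gcd(11, 25 % 11) = gcd(11, 3)
= gcd(3, 11 % 3) = gcd(3, 2)
= gcd(2, 3 % 2) = gcd(2, 1)
= gcd(1, 2 % 1) = gcd(1, 0)
b == 0, return a = 1


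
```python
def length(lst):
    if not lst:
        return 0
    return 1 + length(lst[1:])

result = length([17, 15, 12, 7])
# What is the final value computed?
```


length([17, 15, 12, 7])
= 1 + length([15, 12, 7])
= 1 + 1 + length([12, 7])
= 1 + 1 + 1 + length([7])
= 1 + 1 + 1 + 1 + length([])
= 1 + 1 + 1 + 1 + 0
= 4


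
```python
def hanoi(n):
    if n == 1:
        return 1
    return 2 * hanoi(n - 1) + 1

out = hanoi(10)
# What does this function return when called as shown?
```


hanoi(10)
= 2 * hanoi(9) + 1
= 2 * (2 * hanoi(8) + 1) + 1
= 2 * (2 * (2 * hanoi(7) + 1) + 1) + 1
= 2 * (2 * (2 * (2 * hanoi(6) + 1) + 1) + 1) + 1
= 2 * (2 * (2 * (2 * (2 * hanoi(5) + 1) + 1) + 1) + 1) + 1
= 2 * (2 * (2 * (2 * (2 * (2 * hanoi(4) + 1) + 1) + 1) + 1) + 1) + 1
= 2 * (2 * (2 * (2 * (2 * (2 * (2 * hanoi(3) + 1) + 1) + 1) + 1) + 1) + 1) + 1
= 2 * (2 * (2 * (2 * (2 * (2 * (2 * (2 * hanoi(2) + 1) + 1) + 1) + 1) + 1) + 1) + 1) + 1
= 2 * (2 * (2 * (2 * (2 * (2 * (2 * (2 * (2 * hanoi(1) + 1) + 1) + 1) + 1) + 1) + 1) + 1) + 1) + 1
Now compute bottom-up:
hanoi(1) = 1
hanoi(2) = 2 * 1 + 1 = 3
hanoi(3) = 2 * 3 + 1 = 7
hanoi(4) = 2 * 7 + 1 = 15
hanoi(5) = 2 * 15 + 1 = 31
hanoi(6) = 2 * 31 + 1 = 63
hanoi(7) = 2 * 63 + 1 = 127
hanoi(8) = 2 * 127 + 1 = 255
hanoi(9) = 2 * 255 + 1 = 511
hanoi(10) = 2 * 511 + 1 = 1023
= 1023


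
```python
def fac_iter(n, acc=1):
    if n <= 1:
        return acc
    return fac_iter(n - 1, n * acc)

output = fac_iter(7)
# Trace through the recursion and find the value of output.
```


fac_iter(7, 1)
= fac_iter(6, 7 * 1) = fac_iter(6, 7)
= fac_iter(5, 6 * 7) = fac_iter(5, 42)
= fac_iter(4, 5 * 42) = fac_iter(4, 210)
= fac_iter(3, 4 * 210) = fac_iter(3, 840)
= fac_iter(2, 3 * 840) = fac_iter(2, 2520)
= fac_iter(1, 2 * 2520) = fac_iter(1, 5040)
n <= 1, return acc = 5040


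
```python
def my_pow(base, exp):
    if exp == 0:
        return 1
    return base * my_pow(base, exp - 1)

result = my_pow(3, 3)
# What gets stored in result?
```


my_pow(3, 3)
= 3 * my_pow(3, 2)
= 3 * 3 * my_pow(3, 1)
= 3 * 3 * 3 * my_pow(3, 0)
= 3 * 3 * 3 * 1
= 27


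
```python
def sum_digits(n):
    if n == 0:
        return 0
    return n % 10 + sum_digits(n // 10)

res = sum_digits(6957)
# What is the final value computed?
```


sum_digits(6957)
= 7 + sum_digits(695)
= 7 + 5 + sum_digits(69)
= 7 + 5 + 9 + sum_digits(6)
= 7 + 5 + 9 + 6 + sum_digits(0)
= 7 + 5 + 9 + 6 + 0
= 27


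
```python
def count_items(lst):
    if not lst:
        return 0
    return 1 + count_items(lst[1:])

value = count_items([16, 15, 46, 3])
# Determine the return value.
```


count_items([16, 15, 46, 3])
= 1 + count_items([15, 46, 3])
= 1 + 1 + count_items([46, 3])
= 1 + 1 + 1 + count_items([3])
= 1 + 1 + 1 + 1 + count_items([])
= 1 + 1 + 1 + 1 + 0
= 4


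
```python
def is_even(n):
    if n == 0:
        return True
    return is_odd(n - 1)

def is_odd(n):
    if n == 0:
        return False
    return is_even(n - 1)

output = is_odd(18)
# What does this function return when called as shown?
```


is_odd(18)
= is_even(17)
= is_odd(16)
= is_even(15)
= is_odd(14)
= is_even(13)
= is_odd(12)
= is_even(11)
= is_odd(10)
= is_even(9)
= is_odd(8)
= is_even(7)
= is_odd(6)
= is_even(5)
= is_odd(4)
= is_even(3)
= is_odd(2)
= is_even(1)
= is_odd(0)
n == 0: return False
= False


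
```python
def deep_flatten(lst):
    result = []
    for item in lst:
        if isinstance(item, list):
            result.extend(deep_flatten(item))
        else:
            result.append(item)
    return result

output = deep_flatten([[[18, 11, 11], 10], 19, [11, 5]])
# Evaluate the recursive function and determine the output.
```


deep_flatten([[[18, 11, 11], 10], 19, [11, 5]])
Processing each element:
  [[18, 11, 11], 10] is a list -> deep_flatten recursively -> [18, 11, 11, 10]
  19 is not a list -> append 19
  [11, 5] is a list -> deep_flatten recursively -> [11, 5]
= [18, 11, 11, 10, 19, 11, 5]


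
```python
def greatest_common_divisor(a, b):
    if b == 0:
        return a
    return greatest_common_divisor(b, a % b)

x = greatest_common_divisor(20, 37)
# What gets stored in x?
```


greatest_common_divisor(20, 37)
= greatest_common_divisor(37, 20 % 37) = greatest_common_divisor(37, 20)
= greatest_common_divisor(20, 37 % 20) = greatest_common_divisor(20, 17)
= greatest_common_divisor(17, 20 % 17) = greatest_common_divisor(17, 3)
= greatest_common_divisor(3, 17 % 3) = greatest_common_divisor(3, 2)
= greatest_common_divisor(2, 3 % 2) = greatest_common_divisor(2, 1)
= greatest_common_divisor(1, 2 % 1) = greatest_common_divisor(1, 0)
b == 0, return a = 1


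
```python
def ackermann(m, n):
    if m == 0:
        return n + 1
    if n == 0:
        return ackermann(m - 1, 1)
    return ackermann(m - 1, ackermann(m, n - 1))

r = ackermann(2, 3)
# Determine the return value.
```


ackermann(2, 3)
= ackermann(1, ackermann(2, 2))
First compute ackermann(2, 2) = 7
= ackermann(1, 7)
= 9


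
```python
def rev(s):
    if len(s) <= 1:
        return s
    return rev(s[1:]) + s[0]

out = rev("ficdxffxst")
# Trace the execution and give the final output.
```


rev("ficdxffxst")
= rev("icdxffxst") + "f"
= rev("cdxffxst") + "i" + "f"
= rev("dxffxst") + "c" + "i" + "f"
= rev("xffxst") + "d" + "c" + "i" + "f"
= rev("ffxst") + "x" + "d" + "c" + "i" + "f"
= rev("fxst") + "f" + "x" + "d" + "c" + "i" + "f"
= rev("xst") + "f" + "f" + "x" + "d" + "c" + "i" + "f"
= rev("st") + "x" + "f" + "f" + "x" + "d" + "c" + "i" + "f"
= rev("t") + "s" + "x" + "f" + "f" + "x" + "d" + "c" + "i" + "f"
= "t" + "s" + "x" + "f" + "f" + "x" + "d" + "c" + "i" + "f"
= "tsxffxdcif"


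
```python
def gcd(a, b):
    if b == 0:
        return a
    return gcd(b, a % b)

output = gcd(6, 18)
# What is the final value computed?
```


gcd(6, 18)
= gcd(18, 6 % 18) = gcd(18, 6)
= gcd(6, 18 % 6) = gcd(6, 0)
b == 0, return a = 6


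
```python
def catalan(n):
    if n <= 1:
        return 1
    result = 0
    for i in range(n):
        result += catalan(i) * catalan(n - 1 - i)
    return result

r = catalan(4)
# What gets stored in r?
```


catalan(4)
= sum of catalan(i) * catalan(4-1-i) for i in 0..3
First compute sub-values bottom-up:
  catalan(0) = 1, catalan(1) = 1
  catalan(2) = 1*1 + 1*1 = 2
  catalan(3) = 1*2 + 1*1 + 2*1 = 5
Now catalan(4):
  catalan(0)*catalan(3) = 1*5 = 5
  catalan(1)*catalan(2) = 1*2 = 2
  catalan(2)*catalan(1) = 2*1 = 2
  catalan(3)*catalan(0) = 5*1 = 5
= 5 + 2 + 2 + 5
= 14


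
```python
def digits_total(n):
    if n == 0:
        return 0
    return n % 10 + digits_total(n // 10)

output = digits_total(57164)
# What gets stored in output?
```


digits_total(57164)
= 4 + digits_total(5716)
= 4 + 6 + digits_total(571)
= 4 + 6 + 1 + digits_total(57)
= 4 + 6 + 1 + 7 + digits_total(5)
= 4 + 6 + 1 + 7 + 5 + digits_total(0)
= 4 + 6 + 1 + 7 + 5 + 0
= 23


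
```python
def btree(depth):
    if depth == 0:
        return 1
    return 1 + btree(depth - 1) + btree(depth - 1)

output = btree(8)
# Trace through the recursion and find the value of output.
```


btree(8)
= 1 + btree(7) + btree(7)
= 1 + 2 * btree(7)
btree(k) = 2^(k+1) - 1
btree(0) = 1
btree(1) = 3
btree(2) = 7
btree(3) = 15
btree(4) = 31
btree(8) = 2^9 - 1 = 511


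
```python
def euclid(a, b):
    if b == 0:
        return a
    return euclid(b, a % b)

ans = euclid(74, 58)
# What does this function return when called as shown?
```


euclid(74, 58)
= euclid(58, 74 % 58) = euclid(58, 16)
= euclid(16, 58 % 16) = euclid(16, 10)
= euclid(10, 16 % 10) = euclid(10, 6)
= euclid(6, 10 % 6) = euclid(6, 4)
= euclid(4, 6 % 4) = euclid(4, 2)
= euclid(2, 4 % 2) = euclid(2, 0)
b == 0, return a = 2


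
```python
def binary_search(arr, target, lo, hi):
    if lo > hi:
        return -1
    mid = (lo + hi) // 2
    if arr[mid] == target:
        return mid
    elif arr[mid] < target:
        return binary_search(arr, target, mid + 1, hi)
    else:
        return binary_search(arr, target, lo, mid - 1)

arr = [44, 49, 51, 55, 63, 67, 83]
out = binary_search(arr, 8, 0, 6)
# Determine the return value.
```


binary_search(arr, 8, 0, 6)
lo=0, hi=6, mid=3, arr[mid]=55
55 > 8, search left half
lo=0, hi=2, mid=1, arr[mid]=49
49 > 8, search left half
lo=0, hi=0, mid=0, arr[mid]=44
44 > 8, search left half
lo > hi, target not found, return -1
= -1


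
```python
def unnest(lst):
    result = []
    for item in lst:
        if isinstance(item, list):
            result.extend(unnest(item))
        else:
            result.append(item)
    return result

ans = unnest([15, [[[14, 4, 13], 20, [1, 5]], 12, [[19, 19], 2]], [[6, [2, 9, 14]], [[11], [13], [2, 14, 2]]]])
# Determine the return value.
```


unnest([15, [[[14, 4, 13], 20, [1, 5]], 12, [[19, 19], 2]], [[6, [2, 9, 14]], [[11], [13], [2, 14, 2]]]])
Processing each element:
  15 is not a list -> append 15
  [[[14, 4, 13], 20, [1, 5]], 12, [[19, 19], 2]] is a list -> unnest recursively -> [14, 4, 13, 20, 1, 5, 12, 19, 19, 2]
  [[6, [2, 9, 14]], [[11], [13], [2, 14, 2]]] is a list -> unnest recursively -> [6, 2, 9, 14, 11, 13, 2, 14, 2]
= [15, 14, 4, 13, 20, 1, 5, 12, 19, 19, 2, 6, 2, 9, 14, 11, 13, 2, 14, 2]


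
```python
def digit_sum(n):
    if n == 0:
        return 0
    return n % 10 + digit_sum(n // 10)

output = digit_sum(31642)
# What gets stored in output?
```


digit_sum(31642)
= 2 + digit_sum(3164)
= 2 + 4 + digit_sum(316)
= 2 + 4 + 6 + digit_sum(31)
= 2 + 4 + 6 + 1 + digit_sum(3)
= 2 + 4 + 6 + 1 + 3 + digit_sum(0)
= 2 + 4 + 6 + 1 + 3 + 0
= 16


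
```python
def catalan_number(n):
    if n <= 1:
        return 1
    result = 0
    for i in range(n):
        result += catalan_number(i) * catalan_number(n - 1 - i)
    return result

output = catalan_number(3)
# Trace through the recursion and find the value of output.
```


catalan_number(3)
= sum of catalan_number(i) * catalan_number(3-1-i) for i in 0..2
First compute sub-values bottom-up:
  catalan_number(0) = 1, catalan_number(1) = 1
  catalan_number(2) = 1*1 + 1*1 = 2
Now catalan_number(3):
  catalan_number(0)*catalan_number(2) = 1*2 = 2
  catalan_number(1)*catalan_number(1) = 1*1 = 1
  catalan_number(2)*catalan_number(0) = 2*1 = 2
= 2 + 1 + 2
= 5


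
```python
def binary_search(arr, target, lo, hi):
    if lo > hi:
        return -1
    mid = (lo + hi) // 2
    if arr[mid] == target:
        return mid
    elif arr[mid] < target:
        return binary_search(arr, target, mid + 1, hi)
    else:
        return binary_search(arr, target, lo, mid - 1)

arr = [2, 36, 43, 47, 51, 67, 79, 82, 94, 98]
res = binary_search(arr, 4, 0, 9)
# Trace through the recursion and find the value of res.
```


binary_search(arr, 4, 0, 9)
lo=0, hi=9, mid=4, arr[mid]=51
51 > 4, search left half
lo=0, hi=3, mid=1, arr[mid]=36
36 > 4, search left half
lo=0, hi=0, mid=0, arr[mid]=2
2 < 4, search right half
lo > hi, target not found, return -1
= -1


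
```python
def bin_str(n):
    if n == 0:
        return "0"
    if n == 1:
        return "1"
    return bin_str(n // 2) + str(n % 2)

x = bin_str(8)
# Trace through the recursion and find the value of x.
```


bin_str(8)
= bin_str(4) + "0"
= bin_str(2) + "0" + "0"
= bin_str(1) + "0" + "0" + "0"
= "1" + "0" + "0" + "0"
= "1000"


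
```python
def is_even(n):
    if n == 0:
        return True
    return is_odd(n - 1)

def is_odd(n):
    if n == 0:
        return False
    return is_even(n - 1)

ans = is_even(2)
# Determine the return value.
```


is_even(2)
= is_odd(1)
= is_even(0)
n == 0: return True
= True


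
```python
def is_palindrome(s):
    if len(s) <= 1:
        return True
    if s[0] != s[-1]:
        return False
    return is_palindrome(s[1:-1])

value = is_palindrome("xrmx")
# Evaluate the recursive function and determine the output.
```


is_palindrome("xrmx")
"xrmx": s[0]='x' == s[-1]='x' -> is_palindrome("rm")
"rm": s[0]='r' != s[-1]='m' -> False
= False


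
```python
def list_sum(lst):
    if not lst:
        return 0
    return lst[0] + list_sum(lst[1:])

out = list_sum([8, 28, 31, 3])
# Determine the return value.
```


list_sum([8, 28, 31, 3])
= 8 + list_sum([28, 31, 3])
= 8 + 28 + list_sum([31, 3])
= 8 + 28 + 31 + list_sum([3])
= 8 + 28 + 31 + 3 + list_sum([])
= 8 + 28 + 31 + 3 + 0
= 70


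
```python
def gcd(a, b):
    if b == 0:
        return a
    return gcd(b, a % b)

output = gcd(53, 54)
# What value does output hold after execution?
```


gcd(53, 54)
= gcd(54, 53 % 54) = gcd(54, 53)
= gcd(53, 54 % 53) = gcd(53, 1)
= gcd(1, 53 % 1) = gcd(1, 0)
b == 0, return a = 1


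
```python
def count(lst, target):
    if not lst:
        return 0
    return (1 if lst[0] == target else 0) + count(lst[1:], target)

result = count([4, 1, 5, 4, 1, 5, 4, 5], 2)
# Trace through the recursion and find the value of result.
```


count([4, 1, 5, 4, 1, 5, 4, 5], 2)
lst[0]=4 != 2: 0 + count([1, 5, 4, 1, 5, 4, 5], 2)
lst[0]=1 != 2: 0 + count([5, 4, 1, 5, 4, 5], 2)
lst[0]=5 != 2: 0 + count([4, 1, 5, 4, 5], 2)
lst[0]=4 != 2: 0 + count([1, 5, 4, 5], 2)
lst[0]=1 != 2: 0 + count([5, 4, 5], 2)
lst[0]=5 != 2: 0 + count([4, 5], 2)
lst[0]=4 != 2: 0 + count([5], 2)
lst[0]=5 != 2: 0 + count([], 2)
= 0


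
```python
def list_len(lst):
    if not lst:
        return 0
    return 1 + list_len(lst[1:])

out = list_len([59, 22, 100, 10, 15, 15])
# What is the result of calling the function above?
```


list_len([59, 22, 100, 10, 15, 15])
= 1 + list_len([22, 100, 10, 15, 15])
= 1 + 1 + list_len([100, 10, 15, 15])
= 1 + 1 + 1 + list_len([10, 15, 15])
= 1 + 1 + 1 + 1 + list_len([15, 15])
= 1 + 1 + 1 + 1 + 1 + list_len([15])
= 1 + 1 + 1 + 1 + 1 + 1 + list_len([])
= 1 + 1 + 1 + 1 + 1 + 1 + 0
= 6


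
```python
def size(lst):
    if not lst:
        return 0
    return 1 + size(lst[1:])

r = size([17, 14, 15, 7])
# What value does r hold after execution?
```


size([17, 14, 15, 7])
= 1 + size([14, 15, 7])
= 1 + 1 + size([15, 7])
= 1 + 1 + 1 + size([7])
= 1 + 1 + 1 + 1 + size([])
= 1 + 1 + 1 + 1 + 0
= 4


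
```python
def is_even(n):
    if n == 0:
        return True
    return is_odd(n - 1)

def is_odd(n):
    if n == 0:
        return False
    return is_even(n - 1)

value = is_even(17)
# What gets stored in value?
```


is_even(17)
= is_odd(16)
= is_even(15)
= is_odd(14)
= is_even(13)
= is_odd(12)
= is_even(11)
= is_odd(10)
= is_even(9)
= is_odd(8)
= is_even(7)
= is_odd(6)
= is_even(5)
= is_odd(4)
= is_even(3)
= is_odd(2)
= is_even(1)
= is_odd(0)
n == 0: return False
= False


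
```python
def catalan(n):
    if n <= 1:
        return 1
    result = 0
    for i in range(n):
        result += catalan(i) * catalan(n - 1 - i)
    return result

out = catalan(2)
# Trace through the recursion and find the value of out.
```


catalan(2)
= sum of catalan(i) * catalan(2-1-i) for i in 0..1
  catalan(0)*catalan(1) = 1*1 = 1
  catalan(1)*catalan(0) = 1*1 = 1
= 1 + 1
= 2


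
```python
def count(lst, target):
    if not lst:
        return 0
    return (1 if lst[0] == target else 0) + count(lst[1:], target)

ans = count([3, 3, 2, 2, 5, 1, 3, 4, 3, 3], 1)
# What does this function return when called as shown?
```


count([3, 3, 2, 2, 5, 1, 3, 4, 3, 3], 1)
lst[0]=3 != 1: 0 + count([3, 2, 2, 5, 1, 3, 4, 3, 3], 1)
lst[0]=3 != 1: 0 + count([2, 2, 5, 1, 3, 4, 3, 3], 1)
lst[0]=2 != 1: 0 + count([2, 5, 1, 3, 4, 3, 3], 1)
lst[0]=2 != 1: 0 + count([5, 1, 3, 4, 3, 3], 1)
lst[0]=5 != 1: 0 + count([1, 3, 4, 3, 3], 1)
lst[0]=1 == 1: 1 + count([3, 4, 3, 3], 1)
lst[0]=3 != 1: 0 + count([4, 3, 3], 1)
lst[0]=4 != 1: 0 + count([3, 3], 1)
lst[0]=3 != 1: 0 + count([3], 1)
lst[0]=3 != 1: 0 + count([], 1)
= 1


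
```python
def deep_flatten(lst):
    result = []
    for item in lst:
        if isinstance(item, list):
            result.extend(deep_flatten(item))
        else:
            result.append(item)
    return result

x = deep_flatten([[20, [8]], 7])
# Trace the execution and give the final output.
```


deep_flatten([[20, [8]], 7])
Processing each element:
  [20, [8]] is a list -> deep_flatten recursively -> [20, 8]
  7 is not a list -> append 7
= [20, 8, 7]


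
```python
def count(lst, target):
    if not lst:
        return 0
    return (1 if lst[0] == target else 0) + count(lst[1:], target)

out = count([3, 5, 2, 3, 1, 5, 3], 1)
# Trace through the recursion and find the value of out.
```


count([3, 5, 2, 3, 1, 5, 3], 1)
lst[0]=3 != 1: 0 + count([5, 2, 3, 1, 5, 3], 1)
lst[0]=5 != 1: 0 + count([2, 3, 1, 5, 3], 1)
lst[0]=2 != 1: 0 + count([3, 1, 5, 3], 1)
lst[0]=3 != 1: 0 + count([1, 5, 3], 1)
lst[0]=1 == 1: 1 + count([5, 3], 1)
lst[0]=5 != 1: 0 + count([3], 1)
lst[0]=3 != 1: 0 + count([], 1)
= 1


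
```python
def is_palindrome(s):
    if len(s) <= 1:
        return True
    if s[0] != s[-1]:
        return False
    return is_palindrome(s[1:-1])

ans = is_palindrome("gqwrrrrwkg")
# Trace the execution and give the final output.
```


is_palindrome("gqwrrrrwkg")
"gqwrrrrwkg": s[0]='g' == s[-1]='g' -> is_palindrome("qwrrrrwk")
"qwrrrrwk": s[0]='q' != s[-1]='k' -> False
= False


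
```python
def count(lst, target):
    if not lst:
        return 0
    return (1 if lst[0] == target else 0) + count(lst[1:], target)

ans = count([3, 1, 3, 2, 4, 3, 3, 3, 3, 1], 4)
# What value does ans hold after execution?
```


count([3, 1, 3, 2, 4, 3, 3, 3, 3, 1], 4)
lst[0]=3 != 4: 0 + count([1, 3, 2, 4, 3, 3, 3, 3, 1], 4)
lst[0]=1 != 4: 0 + count([3, 2, 4, 3, 3, 3, 3, 1], 4)
lst[0]=3 != 4: 0 + count([2, 4, 3, 3, 3, 3, 1], 4)
lst[0]=2 != 4: 0 + count([4, 3, 3, 3, 3, 1], 4)
lst[0]=4 == 4: 1 + count([3, 3, 3, 3, 1], 4)
lst[0]=3 != 4: 0 + count([3, 3, 3, 1], 4)
lst[0]=3 != 4: 0 + count([3, 3, 1], 4)
lst[0]=3 != 4: 0 + count([3, 1], 4)
lst[0]=3 != 4: 0 + count([1], 4)
lst[0]=1 != 4: 0 + count([], 4)
= 1


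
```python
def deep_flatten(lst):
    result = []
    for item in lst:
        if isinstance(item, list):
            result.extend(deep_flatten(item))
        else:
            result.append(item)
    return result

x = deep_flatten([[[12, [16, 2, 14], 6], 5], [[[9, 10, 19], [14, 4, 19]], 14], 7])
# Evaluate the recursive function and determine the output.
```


deep_flatten([[[12, [16, 2, 14], 6], 5], [[[9, 10, 19], [14, 4, 19]], 14], 7])
Processing each element:
  [[12, [16, 2, 14], 6], 5] is a list -> deep_flatten recursively -> [12, 16, 2, 14, 6, 5]
  [[[9, 10, 19], [14, 4, 19]], 14] is a list -> deep_flatten recursively -> [9, 10, 19, 14, 4, 19, 14]
  7 is not a list -> append 7
= [12, 16, 2, 14, 6, 5, 9, 10, 19, 14, 4, 19, 14, 7]


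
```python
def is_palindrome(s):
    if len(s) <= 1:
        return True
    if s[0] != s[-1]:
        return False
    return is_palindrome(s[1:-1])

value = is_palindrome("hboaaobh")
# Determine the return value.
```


is_palindrome("hboaaobh")
"hboaaobh": s[0]='h' == s[-1]='h' -> is_palindrome("boaaob")
"boaaob": s[0]='b' == s[-1]='b' -> is_palindrome("oaao")
"oaao": s[0]='o' == s[-1]='o' -> is_palindrome("aa")
"aa": s[0]='a' == s[-1]='a' -> is_palindrome("")
"": len <= 1 -> True
= True


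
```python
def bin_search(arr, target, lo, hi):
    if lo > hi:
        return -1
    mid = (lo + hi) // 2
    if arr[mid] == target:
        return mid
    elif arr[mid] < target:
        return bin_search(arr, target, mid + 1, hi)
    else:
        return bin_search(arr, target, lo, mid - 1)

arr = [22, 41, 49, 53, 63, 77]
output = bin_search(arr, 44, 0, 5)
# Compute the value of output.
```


bin_search(arr, 44, 0, 5)
lo=0, hi=5, mid=2, arr[mid]=49
49 > 44, search left half
lo=0, hi=1, mid=0, arr[mid]=22
22 < 44, search right half
lo=1, hi=1, mid=1, arr[mid]=41
41 < 44, search right half
lo > hi, target not found, return -1
= -1


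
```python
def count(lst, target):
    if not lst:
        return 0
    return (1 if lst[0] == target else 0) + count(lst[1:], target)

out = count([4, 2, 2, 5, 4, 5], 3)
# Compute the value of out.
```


count([4, 2, 2, 5, 4, 5], 3)
lst[0]=4 != 3: 0 + count([2, 2, 5, 4, 5], 3)
lst[0]=2 != 3: 0 + count([2, 5, 4, 5], 3)
lst[0]=2 != 3: 0 + count([5, 4, 5], 3)
lst[0]=5 != 3: 0 + count([4, 5], 3)
lst[0]=4 != 3: 0 + count([5], 3)
lst[0]=5 != 3: 0 + count([], 3)
= 0


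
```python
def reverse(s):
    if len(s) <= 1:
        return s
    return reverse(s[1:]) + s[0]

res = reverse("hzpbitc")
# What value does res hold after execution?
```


reverse("hzpbitc")
= reverse("zpbitc") + "h"
= reverse("pbitc") + "z" + "h"
= reverse("bitc") + "p" + "z" + "h"
= reverse("itc") + "b" + "p" + "z" + "h"
= reverse("tc") + "i" + "b" + "p" + "z" + "h"
= reverse("c") + "t" + "i" + "b" + "p" + "z" + "h"
= "c" + "t" + "i" + "b" + "p" + "z" + "h"
= "ctibpzh"


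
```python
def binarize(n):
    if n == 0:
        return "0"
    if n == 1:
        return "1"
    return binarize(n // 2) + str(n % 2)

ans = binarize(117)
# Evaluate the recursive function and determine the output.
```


binarize(117)
= binarize(58) + "1"
= binarize(29) + "0" + "1"
= binarize(14) + "1" + "0" + "1"
= binarize(7) + "0" + "1" + "0" + "1"
= binarize(3) + "1" + "0" + "1" + "0" + "1"
= binarize(1) + "1" + "1" + "0" + "1" + "0" + "1"
= "1" + "1" + "1" + "0" + "1" + "0" + "1"
= "1110101"


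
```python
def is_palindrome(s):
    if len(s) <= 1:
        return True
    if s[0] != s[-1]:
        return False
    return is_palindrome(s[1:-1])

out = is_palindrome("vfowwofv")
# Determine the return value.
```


is_palindrome("vfowwofv")
"vfowwofv": s[0]='v' == s[-1]='v' -> is_palindrome("fowwof")
"fowwof": s[0]='f' == s[-1]='f' -> is_palindrome("owwo")
"owwo": s[0]='o' == s[-1]='o' -> is_palindrome("ww")
"ww": s[0]='w' == s[-1]='w' -> is_palindrome("")
"": len <= 1 -> True
= True


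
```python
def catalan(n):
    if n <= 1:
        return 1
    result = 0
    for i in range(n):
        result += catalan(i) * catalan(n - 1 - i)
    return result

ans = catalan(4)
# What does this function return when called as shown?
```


catalan(4)
= sum of catalan(i) * catalan(4-1-i) for i in 0..3
First compute sub-values bottom-up:
  catalan(0) = 1, catalan(1) = 1
  catalan(2) = 1*1 + 1*1 = 2
  catalan(3) = 1*2 + 1*1 + 2*1 = 5
Now catalan(4):
  catalan(0)*catalan(3) = 1*5 = 5
  catalan(1)*catalan(2) = 1*2 = 2
  catalan(2)*catalan(1) = 2*1 = 2
  catalan(3)*catalan(0) = 5*1 = 5
= 5 + 2 + 2 + 5
= 14


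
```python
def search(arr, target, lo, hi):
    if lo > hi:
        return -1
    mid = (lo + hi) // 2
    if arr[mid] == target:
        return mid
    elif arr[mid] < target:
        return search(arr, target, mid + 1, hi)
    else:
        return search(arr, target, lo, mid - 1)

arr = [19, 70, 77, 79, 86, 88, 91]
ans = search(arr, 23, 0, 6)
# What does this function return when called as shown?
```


search(arr, 23, 0, 6)
lo=0, hi=6, mid=3, arr[mid]=79
79 > 23, search left half
lo=0, hi=2, mid=1, arr[mid]=70
70 > 23, search left half
lo=0, hi=0, mid=0, arr[mid]=19
19 < 23, search right half
lo > hi, target not found, return -1
= -1


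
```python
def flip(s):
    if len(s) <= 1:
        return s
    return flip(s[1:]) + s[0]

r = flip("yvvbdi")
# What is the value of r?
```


flip("yvvbdi")
= flip("vvbdi") + "y"
= flip("vbdi") + "v" + "y"
= flip("bdi") + "v" + "v" + "y"
= flip("di") + "b" + "v" + "v" + "y"
= flip("i") + "d" + "b" + "v" + "v" + "y"
= "i" + "d" + "b" + "v" + "v" + "y"
= "idbvvy"


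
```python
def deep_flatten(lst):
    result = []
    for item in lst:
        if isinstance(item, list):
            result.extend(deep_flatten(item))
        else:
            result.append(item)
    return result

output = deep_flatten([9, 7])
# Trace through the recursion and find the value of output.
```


deep_flatten([9, 7])
Processing each element:
  9 is not a list -> append 9
  7 is not a list -> append 7
= [9, 7]


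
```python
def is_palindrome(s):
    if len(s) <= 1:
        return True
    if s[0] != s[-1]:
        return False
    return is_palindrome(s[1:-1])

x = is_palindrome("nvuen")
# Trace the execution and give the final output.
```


is_palindrome("nvuen")
"nvuen": s[0]='n' == s[-1]='n' -> is_palindrome("vue")
"vue": s[0]='v' != s[-1]='e' -> False
= False


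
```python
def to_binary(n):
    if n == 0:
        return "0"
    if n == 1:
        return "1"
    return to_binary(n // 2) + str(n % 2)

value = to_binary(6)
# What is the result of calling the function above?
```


to_binary(6)
= to_binary(3) + "0"
= to_binary(1) + "1" + "0"
= "1" + "1" + "0"
= "110"


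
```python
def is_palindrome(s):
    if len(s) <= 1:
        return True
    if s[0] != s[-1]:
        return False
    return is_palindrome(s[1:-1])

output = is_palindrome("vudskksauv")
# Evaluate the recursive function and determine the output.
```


is_palindrome("vudskksauv")
"vudskksauv": s[0]='v' == s[-1]='v' -> is_palindrome("udskksau")
"udskksau": s[0]='u' == s[-1]='u' -> is_palindrome("dskksa")
"dskksa": s[0]='d' != s[-1]='a' -> False
= False


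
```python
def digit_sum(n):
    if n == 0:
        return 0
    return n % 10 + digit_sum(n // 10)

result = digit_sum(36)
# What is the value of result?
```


digit_sum(36)
= 6 + digit_sum(3)
= 6 + 3 + digit_sum(0)
= 6 + 3 + 0
= 9


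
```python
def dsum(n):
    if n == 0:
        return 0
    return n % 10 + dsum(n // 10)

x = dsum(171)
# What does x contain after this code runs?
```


dsum(171)
= 1 + dsum(17)
= 1 + 7 + dsum(1)
= 1 + 7 + 1 + dsum(0)
= 1 + 7 + 1 + 0
= 9


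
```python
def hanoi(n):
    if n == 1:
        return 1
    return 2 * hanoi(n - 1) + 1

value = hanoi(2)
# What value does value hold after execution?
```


hanoi(2)
= 2 * hanoi(1) + 1
Now compute bottom-up:
hanoi(1) = 1
hanoi(2) = 2 * 1 + 1 = 3
= 3


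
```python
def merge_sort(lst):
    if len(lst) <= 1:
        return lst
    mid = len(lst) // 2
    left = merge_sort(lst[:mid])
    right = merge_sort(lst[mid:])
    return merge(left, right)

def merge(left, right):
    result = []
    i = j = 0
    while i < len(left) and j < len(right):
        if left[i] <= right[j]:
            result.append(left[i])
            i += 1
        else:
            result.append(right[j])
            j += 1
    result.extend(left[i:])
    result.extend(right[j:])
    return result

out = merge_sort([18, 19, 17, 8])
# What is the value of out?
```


merge_sort([18, 19, 17, 8])
Split into [18, 19] and [17, 8]
Left sorted: [18, 19]
Right sorted: [8, 17]
Merge [18, 19] and [8, 17]
= [8, 17, 18, 19]


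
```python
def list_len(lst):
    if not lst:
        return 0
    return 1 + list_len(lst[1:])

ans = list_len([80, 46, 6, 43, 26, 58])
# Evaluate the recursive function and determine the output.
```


list_len([80, 46, 6, 43, 26, 58])
= 1 + list_len([46, 6, 43, 26, 58])
= 1 + 1 + list_len([6, 43, 26, 58])
= 1 + 1 + 1 + list_len([43, 26, 58])
= 1 + 1 + 1 + 1 + list_len([26, 58])
= 1 + 1 + 1 + 1 + 1 + list_len([58])
= 1 + 1 + 1 + 1 + 1 + 1 + list_len([])
= 1 + 1 + 1 + 1 + 1 + 1 + 0
= 6
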